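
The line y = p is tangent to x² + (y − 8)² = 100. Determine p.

The line touches the circle iff its distance from (0, 8) is 10:
|0·0 + 1·8 − p| / √1 = 10
|p − (8)| = 10, so p = 18 or p = −2.

p = −2 or p = 18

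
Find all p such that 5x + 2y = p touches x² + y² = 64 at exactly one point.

The line touches the circle iff its distance from (0, 0) is 8:
|5·0 + 2·0 − p| / √29 = 8
|p| = 8√29.

p = ±8√29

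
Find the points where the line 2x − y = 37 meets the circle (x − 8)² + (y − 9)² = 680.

(10, −17) and (30, 23)

Substitute y = 2x − 37:
5x² − 200x + 1500 = 0  ⟹  x² − 40x + 300 = 0
x = 30 or x = 10, giving (30, 23) and (10, −17).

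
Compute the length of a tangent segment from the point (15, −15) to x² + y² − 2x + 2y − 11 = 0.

Centre (1, −1), r² = 13. |PO|² = (14)² + (−14)² = 392.
By the tangent–radius right angle, tangent length = √(|PO|² − r²) = √379.

√379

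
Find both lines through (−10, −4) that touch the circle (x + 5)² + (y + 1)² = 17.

Write the tangent as mx − y + (−4 − m·(−10)) = 0 and set its distance from the centre to √17:
(5m − (3))² = 17(m² + 1)
4m² − 15m − 4 = 0, so m = 4 or m = −1/4.
Through (−10, −4) these give 4x − y = −36 and x + 4y = −26.

4x − y = −36 and x + 4y = −26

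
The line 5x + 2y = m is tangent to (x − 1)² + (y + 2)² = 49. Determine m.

m = 1 ± 7√29

Tangency holds when the distance from the centre (1, −2) to the line equals the radius 7:
|5·1 + 2·(−2) − m| / √29 = 7
|m − (1)| = 7√29.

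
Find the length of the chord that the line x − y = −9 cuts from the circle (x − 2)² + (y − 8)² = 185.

The distance from (2, 8) to the line is 3/√2, and r² = 185.
Half the chord is √(r² − d²) = √(361/2), so the full chord is 19√2.

19√2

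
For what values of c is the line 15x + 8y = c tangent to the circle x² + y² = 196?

c = −238 or c = 238

Tangency holds when the distance from the centre (0, 0) to the line equals the radius 14:
|15·0 + 8·0 − c| / √289 = 14
|c| = 14·17, so c = 238 or c = −238.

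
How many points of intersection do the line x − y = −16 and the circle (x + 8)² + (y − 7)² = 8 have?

2

Substituting the line into the circle gives 2x² + 34x + 137 = 0.
Discriminant = (34)² − 4·2·(137) = 60 > 0.
Two real roots: the line is a secant.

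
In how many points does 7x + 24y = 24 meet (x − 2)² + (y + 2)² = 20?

2

Substituting the line into the circle gives 625x² − 3312x − 4032 = 0.
Δ = 10969344 − (−10080000) = 21049344.
Two real roots: the line is a secant.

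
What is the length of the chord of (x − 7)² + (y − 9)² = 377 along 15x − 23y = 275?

√754

Substitute y = (−275 + 15x)/23:
754x² − 21866x + 58812 = 0  ⟹  x² − 29x + 78 = 0
x = 26 or x = 3, giving (26, 5) and (3, −10).
Chord length = distance between (26, 5) and (3, −10) = √754 = √754.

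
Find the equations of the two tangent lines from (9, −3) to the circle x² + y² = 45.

x − 2y = 15 and 2x + y = 15

Let a tangent through (9, −3) have slope m. Its distance from (0, 0) must equal 3√5:
(−9m − (3))² = 45(m² + 1)
2m² + 3m − 2 = 0, so m = 1/2 or m = −2.
With m = 1/2: x − 2y = 15. With m = −2: 2x + y = 15.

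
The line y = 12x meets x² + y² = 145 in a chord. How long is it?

The distance from (0, 0) to the line is 0/√145, and r² = 145.
Chord = 2√(r² − d²) = 2·√(145) = 2√145.

2√145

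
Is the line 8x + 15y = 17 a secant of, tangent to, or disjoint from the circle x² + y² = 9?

secant

Centre (0, 0), r² = 9. Distance² from centre to line = (−17)²/289 = 1.
Since d² < r², the line cuts the circle twice.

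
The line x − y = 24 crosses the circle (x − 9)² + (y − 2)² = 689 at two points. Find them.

Express y = x − 24 and substitute into the circle:
2x² − 70x + 68 = 0  ⟹  x² − 35x + 34 = 0
x = 34 or x = 1, giving (34, 10) and (1, −23).

(1, −23) and (34, 10)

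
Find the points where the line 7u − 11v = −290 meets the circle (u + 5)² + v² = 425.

(−21, 13) and (−10, 20)

Express v = (290 + 7u)/11 and substitute into the circle:
170u² + 5270u + 35700 = 0  ⟹  u² + 31u + 210 = 0
u = −10 or u = −21, giving (−10, 20) and (−21, 13).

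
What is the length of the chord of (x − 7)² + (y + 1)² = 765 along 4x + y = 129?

Centre (7, −1), r² = 765. Perpendicular distance d from centre to line = |−102| / √17 = 102/√17.
Half the chord is √(r² − d²) = √(153), so the full chord is 6√17.

6√17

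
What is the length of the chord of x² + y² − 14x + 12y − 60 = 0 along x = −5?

2

The line gives x = −5. Substituting into the circle:
y² + 12y + 35 = 0
y = −5 or y = −7, giving (−5, −5) and (−5, −7).
Chord length = distance between (−5, −5) and (−5, −7) = √4 = 2.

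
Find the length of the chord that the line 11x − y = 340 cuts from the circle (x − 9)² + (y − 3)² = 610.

2√122

Substitute y = 11x − 340:
122x² − 7564x + 117120 = 0  ⟹  x² − 62x + 960 = 0
x = 32 or x = 30, giving (32, 12) and (30, −10).
Chord length = distance between (32, 12) and (30, −10) = √488 = 2√122.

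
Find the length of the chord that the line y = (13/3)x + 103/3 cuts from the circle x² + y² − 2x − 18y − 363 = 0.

3√178

The distance from (1, 9) to the line is 89/√178, and r² = 445.
Half the chord is √(r² − d²) = √(801/2), so the full chord is 3√178.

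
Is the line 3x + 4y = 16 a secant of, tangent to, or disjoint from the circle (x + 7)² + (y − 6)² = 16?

secant

Centre (−7, 6), r² = 16. Distance² from centre to line = (−13)²/25 = 169/25.
Since d² < r², the line cuts the circle twice.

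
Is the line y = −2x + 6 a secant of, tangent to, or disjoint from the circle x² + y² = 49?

Substituting the line into the circle gives 5x² − 24x − 13 = 0.
Discriminant = (−24)² − 4·5·(−13) = 836 > 0.
Two real roots: the line is a secant.

secant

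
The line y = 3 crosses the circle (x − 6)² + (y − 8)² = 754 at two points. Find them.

Express y = 3 and substitute into the circle:
x² − 12x − 693 = 0
x = 33 or x = −21, giving (33, 3) and (−21, 3).

(−21, 3) and (33, 3)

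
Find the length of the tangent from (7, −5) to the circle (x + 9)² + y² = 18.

With centre O = (−9, 0), |OP|² = 281 and r² = 18.
Power of the point: PT² = |PO|² − r² = 263, so PT = √263.

√263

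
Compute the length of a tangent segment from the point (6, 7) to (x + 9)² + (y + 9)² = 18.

√463

With centre O = (−9, −9), |OP|² = 481 and r² = 18.
Power of the point: PT² = |PO|² − r² = 463, so PT = √463.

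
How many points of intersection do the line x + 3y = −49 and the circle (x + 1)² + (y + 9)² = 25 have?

Substituting the line into the circle gives 10x² + 62x + 268 = 0.
Δ = 3844 − 10720 = −6876.
No real roots: the line does not meet the circle.

0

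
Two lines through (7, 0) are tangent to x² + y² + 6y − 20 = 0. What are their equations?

2x + 5y = 14 and 5x − 2y = 35

Write the tangent as mx − y + (0 − m·(7)) = 0 and set its distance from the centre to √29:
(−7m − (−3))² = 29(m² + 1)
10m² − 21m − 10 = 0, so m = −2/5 or m = 5/2.
Through (7, 0) these give 2x + 5y = 14 and 5x − 2y = 35.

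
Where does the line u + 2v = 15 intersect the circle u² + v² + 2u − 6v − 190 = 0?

From the line, v = (15 − u)/2. Substituting:
5u² − 10u − 715 = 0  ⟹  u² − 2u − 143 = 0
u = 13 or u = −11, giving (13, 1) and (−11, 13).

(−11, 13) and (13, 1)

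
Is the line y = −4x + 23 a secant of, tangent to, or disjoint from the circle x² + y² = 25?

disjoint

d² = (4·0 + 1·0 − (23))²/17 = 529/17; r² = 25.
Since d² > r², the line lies outside the circle.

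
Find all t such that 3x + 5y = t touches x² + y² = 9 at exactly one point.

t = ±3√34

For a tangent, require d(centre, line) = r = 3.
|3·0 + 5·0 − t| / √34 = 3
|t| = 3√34.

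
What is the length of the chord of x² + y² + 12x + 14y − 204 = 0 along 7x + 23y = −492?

17√2

The distance from (−6, −7) to the line is 289/√578, and r² = 289.
Chord = 2√(r² − d²) = 2·√(289/2) = 17√2.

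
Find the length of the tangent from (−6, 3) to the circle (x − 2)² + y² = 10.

Centre (2, 0), r² = 10. |PO|² = (−8)² + (3)² = 73.
The tangent meets the radius at right angles, so tangent² = |PO|² − r² = 73 − 10 = 63.

3√7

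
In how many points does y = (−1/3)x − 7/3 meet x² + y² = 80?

2

Centre (0, 0), r² = 80. Distance² from centre to line = (7)²/10 = 49/10.
Since d² < r², the line cuts the circle twice.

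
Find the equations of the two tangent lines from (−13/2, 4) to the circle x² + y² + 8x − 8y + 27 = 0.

2x + y = −9 and 2x − y = −17

A line y − (4) = m(x − (−13/2)) is tangent when its distance from (−4, 4) is √5:
[m·(5/2) − (0)]² = 5(m² + 1)
m² − 4 = 0, so m = −2 or m = 2.
Through (−13/2, 4) these give 2x + y = −9 and 2x − y = −17.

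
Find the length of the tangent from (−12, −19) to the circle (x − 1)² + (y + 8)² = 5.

√285

With centre O = (1, −8), |OP|² = 290 and r² = 5.
By the tangent–radius right angle, tangent length = √(|PO|² − r²) = √285.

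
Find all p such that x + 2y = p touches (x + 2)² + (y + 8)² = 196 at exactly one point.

Tangency holds when the distance from the centre (−2, −8) to the line equals the radius 14:
|1·(−2) + 2·(−8) − p| / √5 = 14
|p − (−18)| = 14√5.

p = −18 ± 14√5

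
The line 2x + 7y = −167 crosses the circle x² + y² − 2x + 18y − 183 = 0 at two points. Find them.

(−10, −21) and (4, −25)

From the line, y = (−167 − 2x)/7. Substituting:
53x² + 318x − 2120 = 0  ⟹  x² + 6x − 40 = 0
x = 4 or x = −10, giving (4, −25) and (−10, −21).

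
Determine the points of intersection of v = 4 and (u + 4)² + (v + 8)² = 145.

Substitute v = 4:
u² + 8u + 15 = 0
u = −3 or u = −5, giving (−3, 4) and (−5, 4).

(−5, 4) and (−3, 4)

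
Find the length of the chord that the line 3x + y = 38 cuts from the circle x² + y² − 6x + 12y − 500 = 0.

The distance from (3, −6) to the line is 35/√10, and r² = 545.
Half the chord is √(r² − d²) = √(845/2), so the full chord is 13√10.

13√10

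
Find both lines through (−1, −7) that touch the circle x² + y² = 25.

Let a tangent through (−1, −7) have slope m. Its distance from (0, 0) must equal 5:
(1m − (7))² = 25(m² + 1)
12m² + 7m − 12 = 0, so m = 3/4 or m = −4/3.
With m = 3/4: 3x − 4y = 25. With m = −4/3: 4x + 3y = −25.

3x − 4y = 25 and 4x + 3y = −25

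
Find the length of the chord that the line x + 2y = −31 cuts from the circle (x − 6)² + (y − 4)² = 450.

Substitute y = (−31 − x)/2:
5x² + 30x − 135 = 0  ⟹  x² + 6x − 27 = 0
x = 3 or x = −9, giving (3, −17) and (−9, −11).
Chord length = distance between (3, −17) and (−9, −11) = √180 = 6√5.

6√5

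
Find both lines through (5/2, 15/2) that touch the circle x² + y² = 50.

Write the tangent as mx − y + (15/2 − m·(5/2)) = 0 and set its distance from the centre to 5√2:
[m·(−5/2) − (−15/2)]² = 50(m² + 1)
7m² + 6m − 1 = 0, so m = 1/7 or m = −1.
With m = 1/7: x − 7y = −50. With m = −1: x + y = 10.

x − 7y = −50 and x + y = 10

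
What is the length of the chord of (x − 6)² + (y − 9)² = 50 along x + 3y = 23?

4√10

Substitute y = (23 − x)/3:
10x² − 100x − 110 = 0  ⟹  x² − 10x − 11 = 0
x = 11 or x = −1, giving (11, 4) and (−1, 8).
Chord length = distance between (11, 4) and (−1, 8) = √160 = 4√10.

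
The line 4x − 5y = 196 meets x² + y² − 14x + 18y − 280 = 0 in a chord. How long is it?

2√41

The distance from (7, −9) to the line is 123/√41, and r² = 410.
Chord = 2√(r² − d²) = 2·√(41) = 2√41.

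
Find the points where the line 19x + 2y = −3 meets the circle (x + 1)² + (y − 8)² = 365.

Substitute y = (−3 − 19x)/2:
365x² + 730x − 1095 = 0  ⟹  x² + 2x − 3 = 0
x = 1 or x = −3, giving (1, −11) and (−3, 27).

(−3, 27) and (1, −11)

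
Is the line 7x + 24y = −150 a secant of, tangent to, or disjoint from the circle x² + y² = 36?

Substituting the line into the circle gives 625x² + 2100x + 1764 = 0.
Discriminant = (2100)² − 4·625·(1764) = 0.
A repeated root: the line is tangent.

tangent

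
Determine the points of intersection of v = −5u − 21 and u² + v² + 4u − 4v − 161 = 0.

From the line, v = −5u − 21. Substituting:
26u² + 234u + 364 = 0  ⟹  u² + 9u + 14 = 0
u = −2 or u = −7, giving (−2, −11) and (−7, 14).

(−7, 14) and (−2, −11)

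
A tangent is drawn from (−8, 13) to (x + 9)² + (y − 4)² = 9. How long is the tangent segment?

√73

Centre (−9, 4), r² = 9. |PO|² = (1)² + (9)² = 82.
The tangent meets the radius at right angles, so tangent² = |PO|² − r² = 82 − 9 = 73.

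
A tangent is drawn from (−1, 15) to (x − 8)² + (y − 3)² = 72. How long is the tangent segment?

3√17

Centre (8, 3), r² = 72. |PO|² = (−9)² + (12)² = 225.
The tangent meets the radius at right angles, so tangent² = |PO|² − r² = 225 − 72 = 153.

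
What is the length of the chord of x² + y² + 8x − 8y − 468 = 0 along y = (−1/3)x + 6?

14√10

Centre (−4, 4), r² = 500. Perpendicular distance d from centre to line = |−10| / √10 = 10/√10.
Half the chord is √(r² − d²) = √(490), so the full chord is 14√10.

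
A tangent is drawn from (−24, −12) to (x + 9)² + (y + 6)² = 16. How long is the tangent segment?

With centre O = (−9, −6), |OP|² = 261 and r² = 16.
Power of the point: PT² = |PO|² − r² = 245, so PT = 7√5.

7√5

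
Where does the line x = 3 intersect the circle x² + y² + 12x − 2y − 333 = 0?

The line gives x = 3. Substituting into the circle:
y² − 2y − 288 = 0
y = 18 or y = −16, giving (3, 18) and (3, −16).

(3, −16) and (3, 18)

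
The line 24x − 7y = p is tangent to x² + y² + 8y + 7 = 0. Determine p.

For a tangent, require d(centre, line) = r = 3.
|24·0 − 7·(−4) − p| / √625 = 3
|p − (28)| = 3·25, so p = 103 or p = −47.

p = −47 or p = 103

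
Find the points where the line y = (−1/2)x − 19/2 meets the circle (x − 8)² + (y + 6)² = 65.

Substitute y = (−19 − x)/2:
5x² − 50x + 45 = 0  ⟹  x² − 10x + 9 = 0
x = 9 or x = 1, giving (9, −14) and (1, −10).

(1, −10) and (9, −14)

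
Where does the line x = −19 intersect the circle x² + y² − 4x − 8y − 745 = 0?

(−19, −14) and (−19, 22)

The line gives x = −19. Substituting into the circle:
y² − 8y − 308 = 0
y = 22 or y = −14, giving (−19, 22) and (−19, −14).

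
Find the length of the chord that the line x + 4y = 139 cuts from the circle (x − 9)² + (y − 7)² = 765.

Express y = (139 − x)/4 and substitute into the circle:
17x² − 510x + 1377 = 0  ⟹  x² − 30x + 81 = 0
x = 27 or x = 3, giving (27, 28) and (3, 34).
Chord length = distance between (27, 28) and (3, 34) = √612 = 6√17.

6√17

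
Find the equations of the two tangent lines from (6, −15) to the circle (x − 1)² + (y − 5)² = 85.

9x − 2y = 84 and 7x + 6y = −48

Let a tangent through (6, −15) have slope m. Its distance from (1, 5) must equal √85:
[m·(−5) − (20)]² = 85(m² + 1)
12m² − 40m − 63 = 0, so m = 9/2 or m = −7/6.
With m = 9/2: 9x − 2y = 84. With m = −7/6: 7x + 6y = −48.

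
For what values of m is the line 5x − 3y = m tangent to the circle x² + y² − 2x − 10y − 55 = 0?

m = −10 ± 9√34

The line touches the circle iff its distance from (1, 5) is 9:
|5·1 − 3·5 − m| / √34 = 9
|m − (−10)| = 9√34.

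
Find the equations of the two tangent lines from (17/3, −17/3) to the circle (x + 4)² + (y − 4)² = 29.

Write the tangent as mx − y + (−17/3 − m·(17/3)) = 0 and set its distance from the centre to √29:
[m·(−29/3) − (29/3)]² = 29(m² + 1)
10m² + 29m + 10 = 0, so m = −5/2 or m = −2/5.
Through (17/3, −17/3) these give 5x + 2y = 17 and 2x + 5y = −17.

5x + 2y = 17 and 2x + 5y = −17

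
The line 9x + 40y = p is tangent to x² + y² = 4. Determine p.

The line touches the circle iff its distance from (0, 0) is 2:
|9·0 + 40·0 − p| / √1681 = 2
|p| = 2·41, so p = 82 or p = −82.

p = −82 or p = 82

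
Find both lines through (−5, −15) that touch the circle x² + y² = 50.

7x + y = −50 and x − y = 10

Let a tangent through (−5, −15) have slope m. Its distance from (0, 0) must equal 5√2:
(5m − (15))² = 50(m² + 1)
m² + 6m − 7 = 0, so m = −7 or m = 1.
Through (−5, −15) these give 7x + y = −50 and x − y = 10.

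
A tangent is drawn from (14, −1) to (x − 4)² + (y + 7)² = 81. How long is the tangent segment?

√55

Centre (4, −7), r² = 81. |PO|² = (10)² + (6)² = 136.
The tangent meets the radius at right angles, so tangent² = |PO|² − r² = 136 − 81 = 55.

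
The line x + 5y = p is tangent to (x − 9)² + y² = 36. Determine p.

The line touches the circle iff its distance from (9, 0) is 6:
|1·9 + 5·0 − p| / √26 = 6
|p − (9)| = 6√26.

p = 9 ± 6√26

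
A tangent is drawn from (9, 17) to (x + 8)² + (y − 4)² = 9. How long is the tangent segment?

Centre (−8, 4), r² = 9. |PO|² = (17)² + (13)² = 458.
Power of the point: PT² = |PO|² − r² = 449, so PT = √449.

√449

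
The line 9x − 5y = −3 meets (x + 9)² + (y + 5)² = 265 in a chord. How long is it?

3√106

The distance from (−9, −5) to the line is 53/√106, and r² = 265.
Chord = 2√(r² − d²) = 2·√(477/2) = 3√106.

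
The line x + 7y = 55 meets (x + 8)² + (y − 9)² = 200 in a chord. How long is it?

The distance from (−8, 9) to the line is 0/√50, and r² = 200.
Chord = 2√(r² − d²) = 2·√(200) = 20√2.

20√2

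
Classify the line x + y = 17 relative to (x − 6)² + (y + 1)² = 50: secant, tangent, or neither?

neither

Substituting the line into the circle gives 2x² − 48x + 310 = 0.
Discriminant = (−48)² − 4·2·(310) = −176 < 0.
No real roots: the line does not meet the circle.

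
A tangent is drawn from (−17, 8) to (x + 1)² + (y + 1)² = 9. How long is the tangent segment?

2√82

With centre O = (−1, −1), |OP|² = 337 and r² = 9.
Power of the point: PT² = |PO|² − r² = 328, so PT = 2√82.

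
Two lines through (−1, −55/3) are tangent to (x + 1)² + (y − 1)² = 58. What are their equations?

7x + 3y = −62 and 7x − 3y = 48

Let a tangent through (−1, −55/3) have slope m. Its distance from (−1, 1) must equal √58:
(0m − (58/3))² = 58(m² + 1)
9m² − 49 = 0, so m = −7/3 or m = 7/3.
With m = −7/3: 7x + 3y = −62. With m = 7/3: 7x − 3y = 48.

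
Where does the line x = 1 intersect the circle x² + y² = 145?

(1, −12) and (1, 12)

The line gives x = 1. Substituting into the circle:
y² − 144 = 0
y = 12 or y = −12, giving (1, 12) and (1, −12).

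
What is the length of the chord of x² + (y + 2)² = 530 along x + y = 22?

Substitute y = −x + 22:
2x² − 48x + 46 = 0  ⟹  x² − 24x + 23 = 0
x = 23 or x = 1, giving (23, −1) and (1, 21).
Chord length = distance between (23, −1) and (1, 21) = √968 = 22√2.

22√2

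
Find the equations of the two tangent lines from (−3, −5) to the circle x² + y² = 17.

4x + y = −17 and x − 4y = 17

Let a tangent through (−3, −5) have slope m. Its distance from (0, 0) must equal √17:
[m·(3) − (5)]² = 17(m² + 1)
4m² + 15m − 4 = 0, so m = −4 or m = 1/4.
With m = −4: 4x + y = −17. With m = 1/4: x − 4y = 17.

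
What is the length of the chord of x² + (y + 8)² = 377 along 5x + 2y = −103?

4√29

Express y = (−103 − 5x)/2 and substitute into the circle:
29x² + 870x + 6061 = 0  ⟹  x² + 30x + 209 = 0
x = −11 or x = −19, giving (−11, −24) and (−19, −4).
Chord length = distance between (−11, −24) and (−19, −4) = √464 = 4√29.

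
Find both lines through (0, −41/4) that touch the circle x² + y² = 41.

5x + 4y = −41 and 5x − 4y = 41

Let a tangent through (0, −41/4) have slope m. Its distance from (0, 0) must equal √41:
[m·(0) − (41/4)]² = 41(m² + 1)
16m² − 25 = 0, so m = −5/4 or m = 5/4.
With m = −5/4: 5x + 4y = −41. With m = 5/4: 5x − 4y = 41.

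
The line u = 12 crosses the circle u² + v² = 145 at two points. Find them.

The line gives u = 12. Substituting into the circle:
v² − 1 = 0
v = 1 or v = −1, giving (12, 1) and (12, −1).

(12, −1) and (12, 1)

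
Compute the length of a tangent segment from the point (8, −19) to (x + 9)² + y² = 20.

3√70

Centre (−9, 0), r² = 20. |PO|² = (17)² + (−19)² = 650.
Power of the point: PT² = |PO|² − r² = 630, so PT = 3√70.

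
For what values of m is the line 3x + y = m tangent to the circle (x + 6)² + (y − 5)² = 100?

m = −13 ± 10√10

For a tangent, require d(centre, line) = r = 10.
|3·(−6) + 1·5 − m| / √10 = 10
|m − (−13)| = 10√10.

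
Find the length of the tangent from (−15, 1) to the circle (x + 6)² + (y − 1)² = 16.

√65

With centre O = (−6, 1), |OP|² = 81 and r² = 16.
By the tangent–radius right angle, tangent length = √(|PO|² − r²) = √65.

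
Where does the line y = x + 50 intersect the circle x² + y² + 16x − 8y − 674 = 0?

Express y = x + 50 and substitute into the circle:
2x² + 108x + 1426 = 0  ⟹  x² + 54x + 713 = 0
x = −23 or x = −31, giving (−23, 27) and (−31, 19).

(−31, 19) and (−23, 27)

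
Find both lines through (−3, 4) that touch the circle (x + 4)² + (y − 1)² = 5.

2x + y = −2 and x − 2y = −11

Let a tangent through (−3, 4) have slope m. Its distance from (−4, 1) must equal √5:
[m·(−1) − (−3)]² = 5(m² + 1)
2m² + 3m − 2 = 0, so m = −2 or m = 1/2.
With m = −2: 2x + y = −2. With m = 1/2: x − 2y = −11.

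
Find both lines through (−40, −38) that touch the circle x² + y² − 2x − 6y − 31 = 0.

Write the tangent as mx − y + (−38 − m·(−40)) = 0 and set its distance from the centre to √41:
(41m − (41))² = 41(m² + 1)
20m² − 41m + 20 = 0, so m = 4/5 or m = 5/4.
With m = 4/5: 4x − 5y = 30. With m = 5/4: 5x − 4y = −48.

4x − 5y = 30 and 5x − 4y = −48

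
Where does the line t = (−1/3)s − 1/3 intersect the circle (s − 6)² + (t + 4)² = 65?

(−1, 0) and (14, −5)

Substitute t = (−1 − s)/3:
10s² − 130s − 140 = 0  ⟹  s² − 13s − 14 = 0
s = 14 or s = −1, giving (14, −5) and (−1, 0).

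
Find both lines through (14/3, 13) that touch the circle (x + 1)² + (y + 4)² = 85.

Let a tangent through (14/3, 13) have slope m. Its distance from (−1, −4) must equal √85:
[m·(−17/3) − (−17)]² = 85(m² + 1)
14m² + 51m − 54 = 0, so m = −9/2 or m = 6/7.
With m = −9/2: 9x + 2y = 68. With m = 6/7: 6x − 7y = −63.

9x + 2y = 68 and 6x − 7y = −63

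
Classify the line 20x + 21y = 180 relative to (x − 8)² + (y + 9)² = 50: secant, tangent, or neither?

Substituting the line into the circle gives 841x² − 21816x + 142335 = 0.
Discriminant = (−21816)² − 4·841·(142335) = −2877084 < 0.
No real roots: the line does not meet the circle.

neither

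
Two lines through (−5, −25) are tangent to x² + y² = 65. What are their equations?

A line y − (−25) = m(x − (−5)) is tangent when its distance from (0, 0) is √65:
(5m − (25))² = 65(m² + 1)
4m² + 25m − 56 = 0, so m = 7/4 or m = −8.
Through (−5, −25) these give 7x − 4y = 65 and 8x + y = −65.

7x − 4y = 65 and 8x + y = −65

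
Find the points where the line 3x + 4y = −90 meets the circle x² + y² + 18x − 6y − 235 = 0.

Express y = (−90 − 3x)/4 and substitute into the circle:
25x² + 900x + 6500 = 0  ⟹  x² + 36x + 260 = 0
x = −10 or x = −26, giving (−10, −15) and (−26, −3).

(−26, −3) and (−10, −15)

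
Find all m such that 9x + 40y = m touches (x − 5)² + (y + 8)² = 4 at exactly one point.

The line touches the circle iff its distance from (5, −8) is 2:
|9·5 + 40·(−8) − m| / √1681 = 2
|m − (−275)| = 2·41, so m = −193 or m = −357.

m = −357 or m = −193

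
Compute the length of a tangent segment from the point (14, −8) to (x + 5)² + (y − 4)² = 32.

√473

The centre is (−5, 4) and r = 4√2. The square of the distance from P to the centre is 361 + 144 = 505.
By the tangent–radius right angle, tangent length = √(|PO|² − r²) = √473.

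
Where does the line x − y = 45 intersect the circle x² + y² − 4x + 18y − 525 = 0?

Substitute y = x − 45:
2x² − 76x + 690 = 0  ⟹  x² − 38x + 345 = 0
x = 23 or x = 15, giving (23, −22) and (15, −30).

(15, −30) and (23, −22)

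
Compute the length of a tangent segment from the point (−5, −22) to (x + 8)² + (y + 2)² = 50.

Centre (−8, −2), r² = 50. |PO|² = (3)² + (−20)² = 409.
The tangent meets the radius at right angles, so tangent² = |PO|² − r² = 409 − 50 = 359.

√359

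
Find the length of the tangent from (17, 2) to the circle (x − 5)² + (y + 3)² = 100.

√69

The centre is (5, −3) and r = 10. The square of the distance from P to the centre is 144 + 25 = 169.
By the tangent–radius right angle, tangent length = √(|PO|² − r²) = √69.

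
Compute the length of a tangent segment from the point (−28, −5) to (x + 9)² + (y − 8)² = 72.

√458

With centre O = (−9, 8), |OP|² = 530 and r² = 72.
The tangent meets the radius at right angles, so tangent² = |PO|² − r² = 530 − 72 = 458.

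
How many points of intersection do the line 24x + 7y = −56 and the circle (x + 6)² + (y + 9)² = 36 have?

Substituting the line into the circle gives 625x² + 252x + 49 = 0.
Δ = 63504 − 122500 = −58996.
No real roots: the line does not meet the circle.

0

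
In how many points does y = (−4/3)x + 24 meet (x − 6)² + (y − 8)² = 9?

Substituting the line into the circle gives 25x² − 492x + 2547 = 0.
Discriminant = (−492)² − 4·25·(2547) = −12636 < 0.
No real roots: the line does not meet the circle.

0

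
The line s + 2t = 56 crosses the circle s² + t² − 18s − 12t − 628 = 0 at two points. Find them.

From the line, t = (56 − s)/2. Substituting:
5s² − 160s − 720 = 0  ⟹  s² − 32s − 144 = 0
s = 36 or s = −4, giving (36, 10) and (−4, 30).

(−4, 30) and (36, 10)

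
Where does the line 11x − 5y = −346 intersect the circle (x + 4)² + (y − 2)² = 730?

Express y = (346 + 11x)/5 and substitute into the circle:
146x² + 7592x + 95046 = 0  ⟹  x² + 52x + 651 = 0
x = −21 or x = −31, giving (−21, 23) and (−31, 1).

(−31, 1) and (−21, 23)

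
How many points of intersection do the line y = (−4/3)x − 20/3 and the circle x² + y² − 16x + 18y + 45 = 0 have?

2

Substituting the line into the circle gives 25x² − 200x − 275 = 0.
Discriminant = (−200)² − 4·25·(−275) = 67500 > 0.
Two real roots: the line is a secant.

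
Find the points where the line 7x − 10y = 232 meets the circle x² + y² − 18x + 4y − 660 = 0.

(−4, −26) and (36, 2)

From the line, y = (−232 + 7x)/10. Substituting:
149x² − 4768x − 21456 = 0  ⟹  x² − 32x − 144 = 0
x = 36 or x = −4, giving (36, 2) and (−4, −26).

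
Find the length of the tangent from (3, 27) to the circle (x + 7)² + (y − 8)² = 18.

The centre is (−7, 8) and r = 3√2. The square of the distance from P to the centre is 100 + 361 = 461.
By the tangent–radius right angle, tangent length = √(|PO|² − r²) = √443.

√443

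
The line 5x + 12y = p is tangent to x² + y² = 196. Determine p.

The line touches the circle iff its distance from (0, 0) is 14:
|5·0 + 12·0 − p| / √169 = 14
|p| = 14·13, so p = 182 or p = −182.

p = −182 or p = 182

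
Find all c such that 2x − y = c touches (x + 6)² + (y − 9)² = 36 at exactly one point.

c = −21 ± 6√5

Tangency holds when the distance from the centre (−6, 9) to the line equals the radius 6:
|2·(−6) − 1·9 − c| / √5 = 6
|c − (−21)| = 6√5.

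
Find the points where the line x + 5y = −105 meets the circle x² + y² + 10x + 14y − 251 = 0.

(−20, −17) and (5, −22)

From the line, y = (−105 − x)/5. Substituting:
26x² + 390x − 2600 = 0  ⟹  x² + 15x − 100 = 0
x = 5 or x = −20, giving (5, −22) and (−20, −17).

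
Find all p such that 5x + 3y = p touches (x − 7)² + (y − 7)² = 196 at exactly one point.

Tangency holds when the distance from the centre (7, 7) to the line equals the radius 14:
|5·7 + 3·7 − p| / √34 = 14
|p − (56)| = 14√34.

p = 56 ± 14√34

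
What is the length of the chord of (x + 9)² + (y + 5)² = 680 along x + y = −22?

From the line, y = −x − 22. Substituting:
2x² + 52x − 310 = 0  ⟹  x² + 26x − 155 = 0
x = 5 or x = −31, giving (5, −27) and (−31, 9).
Chord length = distance between (5, −27) and (−31, 9) = √2592 = 36√2.

36√2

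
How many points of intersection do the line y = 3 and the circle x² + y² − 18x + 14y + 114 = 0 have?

d² = (0·9 + 1·(−7) − (3))² = 100; r² = 16.
Since d² > r², the line lies outside the circle.

0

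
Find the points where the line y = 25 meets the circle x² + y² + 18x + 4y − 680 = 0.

Substitute y = 25:
x² + 18x + 45 = 0
x = −3 or x = −15, giving (−3, 25) and (−15, 25).

(−15, 25) and (−3, 25)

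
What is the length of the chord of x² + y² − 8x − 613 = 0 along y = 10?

From the line, y = 10. Substituting:
x² − 8x − 513 = 0
x = 27 or x = −19, giving (27, 10) and (−19, 10).
|(27, 10) − (−19, 10)| = √((46)² + (0)²) = 46.

46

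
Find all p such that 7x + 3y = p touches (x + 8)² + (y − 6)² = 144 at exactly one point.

Tangency holds when the distance from the centre (−8, 6) to the line equals the radius 12:
|7·(−8) + 3·6 − p| / √58 = 12
|p − (−38)| = 12√58.

p = −38 ± 12√58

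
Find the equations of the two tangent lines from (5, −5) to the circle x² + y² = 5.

2x + y = 5 and x + 2y = −5

Let a tangent through (5, −5) have slope m. Its distance from (0, 0) must equal √5:
[m·(−5) − (5)]² = 5(m² + 1)
2m² + 5m + 2 = 0, so m = −2 or m = −1/2.
Through (5, −5) these give 2x + y = 5 and x + 2y = −5.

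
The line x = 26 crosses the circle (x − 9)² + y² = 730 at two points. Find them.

The line gives x = 26. Substituting into the circle:
y² − 441 = 0
y = 21 or y = −21, giving (26, 21) and (26, −21).

(26, −21) and (26, 21)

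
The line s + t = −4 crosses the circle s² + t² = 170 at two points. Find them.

Substitute t = −s − 4:
2s² + 8s − 154 = 0  ⟹  s² + 4s − 77 = 0
s = 7 or s = −11, giving (7, −11) and (−11, 7).

(−11, 7) and (7, −11)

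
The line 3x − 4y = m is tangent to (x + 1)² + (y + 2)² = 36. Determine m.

m = −25 or m = 35

Tangency holds when the distance from the centre (−1, −2) to the line equals the radius 6:
|3·(−1) − 4·(−2) − m| / √25 = 6
|m − (5)| = 6·5, so m = 35 or m = −25.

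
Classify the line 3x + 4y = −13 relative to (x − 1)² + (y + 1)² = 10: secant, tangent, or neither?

d² = (3·1 + 4·(−1) − (−13))²/25 = 144/25; r² = 10.
Since d² < r², the line cuts the circle twice.

secant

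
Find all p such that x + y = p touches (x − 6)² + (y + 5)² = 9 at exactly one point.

p = 1 ± 3√2

For a tangent, require d(centre, line) = r = 3.
|1·6 + 1·(−5) − p| / √2 = 3
|p − (1)| = 3√2.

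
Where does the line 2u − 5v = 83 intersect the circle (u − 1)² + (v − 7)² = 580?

(−1, −17) and (19, −9)

Substitute v = (−83 + 2u)/5:
29u² − 522u − 551 = 0  ⟹  u² − 18u − 19 = 0
u = 19 or u = −1, giving (19, −9) and (−1, −17).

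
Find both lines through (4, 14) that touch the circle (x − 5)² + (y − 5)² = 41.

5x − 4y = −36 and 4x + 5y = 86

A line y − (14) = m(x − (4)) is tangent when its distance from (5, 5) is √41:
(1m − (−9))² = 41(m² + 1)
20m² − 9m − 20 = 0, so m = 5/4 or m = −4/5.
With m = 5/4: 5x − 4y = −36. With m = −4/5: 4x + 5y = 86.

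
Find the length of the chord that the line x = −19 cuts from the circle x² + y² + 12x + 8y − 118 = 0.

2

The distance from (−6, −4) to the line is 13, and r² = 170.
Half the chord is √(r² − d²) = √(1), so the full chord is 2.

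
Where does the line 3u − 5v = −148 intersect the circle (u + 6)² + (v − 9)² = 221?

Express v = (148 + 3u)/5 and substitute into the circle:
34u² + 918u + 5984 = 0  ⟹  u² + 27u + 176 = 0
u = −11 or u = −16, giving (−11, 23) and (−16, 20).

(−16, 20) and (−11, 23)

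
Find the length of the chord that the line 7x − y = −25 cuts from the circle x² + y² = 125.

15√2

Centre (0, 0), r² = 125. Perpendicular distance d from centre to line = |25| / √50 = 25/√50.
Chord = 2√(r² − d²) = 2·√(225/2) = 15√2.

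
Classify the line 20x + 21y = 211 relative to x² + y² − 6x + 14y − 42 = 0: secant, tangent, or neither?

Substituting the line into the circle gives 841x² − 16966x + 88033 = 0.
Discriminant = (−16966)² − 4·841·(88033) = −8297856 < 0.
No real roots: the line does not meet the circle.

neither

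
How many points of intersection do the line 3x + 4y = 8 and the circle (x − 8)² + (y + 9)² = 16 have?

Substituting the line into the circle gives 25x² − 520x + 2704 = 0.
Δ = 270400 − 270400 = 0.
A repeated root: the line is tangent.

1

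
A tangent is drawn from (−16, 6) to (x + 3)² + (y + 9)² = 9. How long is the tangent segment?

The centre is (−3, −9) and r = 3. The square of the distance from P to the centre is 169 + 225 = 394.
By the tangent–radius right angle, tangent length = √(|PO|² − r²) = √385.

√385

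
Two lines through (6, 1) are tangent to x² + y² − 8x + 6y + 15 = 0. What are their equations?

x − 3y = 3 and 3x + y = 19

A line y − (1) = m(x − (6)) is tangent when its distance from (4, −3) is √10:
[m·(−2) − (−4)]² = 10(m² + 1)
3m² + 8m − 3 = 0, so m = 1/3 or m = −3.
With m = 1/3: x − 3y = 3. With m = −3: 3x + y = 19.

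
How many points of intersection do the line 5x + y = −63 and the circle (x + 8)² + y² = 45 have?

2

Centre (−8, 0), r² = 45. Distance² from centre to line = (23)²/26 = 529/26.
Since d² < r², the line cuts the circle twice.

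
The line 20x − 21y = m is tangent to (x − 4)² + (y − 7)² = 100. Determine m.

For a tangent, require d(centre, line) = r = 10.
|20·4 − 21·7 − m| / √841 = 10
|m − (−67)| = 10·29, so m = 223 or m = −357.

m = −357 or m = 223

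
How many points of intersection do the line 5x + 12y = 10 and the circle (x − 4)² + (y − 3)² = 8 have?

Centre (4, 3), r² = 8. Distance² from centre to line = (46)²/169 = 2116/169.
Since d² > r², the line lies outside the circle.

0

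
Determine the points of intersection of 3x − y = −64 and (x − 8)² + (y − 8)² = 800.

(−20, 4) and (−12, 28)

Substitute y = 3x + 64:
10x² + 320x + 2400 = 0  ⟹  x² + 32x + 240 = 0
x = −12 or x = −20, giving (−12, 28) and (−20, 4).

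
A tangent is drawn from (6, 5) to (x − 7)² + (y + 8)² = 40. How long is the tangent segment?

Centre (7, −8), r² = 40. |PO|² = (−1)² + (13)² = 170.
By the tangent–radius right angle, tangent length = √(|PO|² − r²) = √130.

√130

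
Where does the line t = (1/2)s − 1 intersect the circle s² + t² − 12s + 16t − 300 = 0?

From the line, t = (−2 + s)/2. Substituting:
5s² − 20s − 1260 = 0  ⟹  s² − 4s − 252 = 0
s = 18 or s = −14, giving (18, 8) and (−14, −8).

(−14, −8) and (18, 8)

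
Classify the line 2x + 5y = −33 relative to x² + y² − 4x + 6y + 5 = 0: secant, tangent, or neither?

Substituting the line into the circle gives 29x² − 28x + 224 = 0.
Discriminant = (−28)² − 4·29·(224) = −25200 < 0.
No real roots: the line does not meet the circle.

neither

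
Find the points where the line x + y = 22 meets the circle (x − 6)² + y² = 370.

Express y = −x + 22 and substitute into the circle:
2x² − 56x + 150 = 0  ⟹  x² − 28x + 75 = 0
x = 25 or x = 3, giving (25, −3) and (3, 19).

(3, 19) and (25, −3)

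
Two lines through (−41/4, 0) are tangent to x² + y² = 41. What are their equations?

4x + 5y = −41 and 4x − 5y = −41

Write the tangent as mx − y + (0 − m·(−41/4)) = 0 and set its distance from the centre to √41:
(41/4m − (0))² = 41(m² + 1)
25m² − 16 = 0, so m = −4/5 or m = 4/5.
Through (−41/4, 0) these give 4x + 5y = −41 and 4x − 5y = −41.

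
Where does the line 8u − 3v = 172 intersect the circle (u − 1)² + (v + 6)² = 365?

(14, −20) and (20, −4)

Express v = (−172 + 8u)/3 and substitute into the circle:
73u² − 2482u + 20440 = 0  ⟹  u² − 34u + 280 = 0
u = 20 or u = 14, giving (20, −4) and (14, −20).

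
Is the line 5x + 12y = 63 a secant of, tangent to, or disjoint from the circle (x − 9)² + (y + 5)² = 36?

d² = (5·9 + 12·(−5) − (63))²/169 = 36; r² = 36.
Since d² = r², the line is tangent.

tangent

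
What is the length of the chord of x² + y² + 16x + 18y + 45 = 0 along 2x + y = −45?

The distance from (−8, −9) to the line is 20/√5, and r² = 100.
Half the chord is √(r² − d²) = √(20), so the full chord is 4√5.

4√5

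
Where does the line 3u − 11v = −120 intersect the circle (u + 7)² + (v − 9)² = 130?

Express v = (120 + 3u)/11 and substitute into the circle:
130u² + 1820u − 9360 = 0  ⟹  u² + 14u − 72 = 0
u = 4 or u = −18, giving (4, 12) and (−18, 6).

(−18, 6) and (4, 12)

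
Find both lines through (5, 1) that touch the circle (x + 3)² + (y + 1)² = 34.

5x − 3y = 22 and 3x + 5y = 20

Write the tangent as mx − y + (1 − m·(5)) = 0 and set its distance from the centre to √34:
(−8m − (−2))² = 34(m² + 1)
15m² − 16m − 15 = 0, so m = 5/3 or m = −3/5.
With m = 5/3: 5x − 3y = 22. With m = −3/5: 3x + 5y = 20.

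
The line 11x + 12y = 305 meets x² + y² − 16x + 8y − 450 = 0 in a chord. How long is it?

Centre (8, −4), r² = 530. Perpendicular distance d from centre to line = |−265| / √265 = 265/√265.
Chord = 2√(r² − d²) = 2·√(265) = 2√265.

2√265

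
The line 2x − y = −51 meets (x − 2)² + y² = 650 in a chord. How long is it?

6√5

The distance from (2, 0) to the line is 55/√5, and r² = 650.
Half the chord is √(r² − d²) = √(45), so the full chord is 6√5.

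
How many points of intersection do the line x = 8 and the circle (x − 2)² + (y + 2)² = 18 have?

d² = (1·2 + 0·(−2) − (8))² = 36; r² = 18.
Since d² > r², the line lies outside the circle.

0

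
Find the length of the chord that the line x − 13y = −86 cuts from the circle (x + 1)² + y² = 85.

From the line, y = (86 + x)/13. Substituting:
170x² + 510x − 6800 = 0  ⟹  x² + 3x − 40 = 0
x = 5 or x = −8, giving (5, 7) and (−8, 6).
|(5, 7) − (−8, 6)| = √((13)² + (1)²) = √170.

√170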